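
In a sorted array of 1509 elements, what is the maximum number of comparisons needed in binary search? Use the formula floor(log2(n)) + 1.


Binary search halves the search space each step.
Maximum comparisons = floor(log2(1509)) + 1
log2(1509) = 10.5594
floor(log2(1509)) = 10, so 10 + 1 = 11
Final answer: 11


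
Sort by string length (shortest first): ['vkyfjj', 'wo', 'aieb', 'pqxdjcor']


Compute lengths:
  'vkyfjj' has length 6
  'wo' has length 2
  'aieb' has length 4
  'pqxdjcor' has length 8
Lengths in increasing order: 2 < 4 < 6 < 8
Listing the words in that order gives the answer.
Final answer: ['wo', 'aieb', 'vkyfjj', 'pqxdjcor']


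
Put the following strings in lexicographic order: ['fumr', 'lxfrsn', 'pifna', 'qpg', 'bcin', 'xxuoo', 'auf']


Compare strings character by character (the first differing letter decides):
  'auf' < 'bcin' since 'a' < 'b' at position 1
  'bcin' < 'fumr' since 'b' < 'f' at position 1
  'fumr' < 'lxfrsn' since 'f' < 'l' at position 1
  'lxfrsn' < 'pifna' since 'l' < 'p' at position 1
  'pifna' < 'qpg' since 'p' < 'q' at position 1
  'qpg' < 'xxuoo' since 'q' < 'x' at position 1
Chaining these comparisons gives the alphabetical order.
Final answer: ['auf', 'bcin', 'fumr', 'lxfrsn', 'pifna', 'qpg', 'xxuoo']


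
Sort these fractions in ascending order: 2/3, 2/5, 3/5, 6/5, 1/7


Convert to decimal for comparison:
  2/3 = 0.6667
  2/5 = 0.4
  3/5 = 0.6
  6/5 = 1.2
  1/7 = 0.1429
Decimals in increasing order: 0.1429 < 0.4 < 0.6 < 0.6667 < 1.2
Writing each back as its fraction gives the sorted order.
Final answer: 1/7, 2/5, 3/5, 2/3, 6/5


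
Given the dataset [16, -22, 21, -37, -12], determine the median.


First, sort the list: [-37, -22, -12, 16, 21]
The list has 5 elements (odd count).
The middle index is 2 (0-based), and the element there is -12.
Final answer: -12


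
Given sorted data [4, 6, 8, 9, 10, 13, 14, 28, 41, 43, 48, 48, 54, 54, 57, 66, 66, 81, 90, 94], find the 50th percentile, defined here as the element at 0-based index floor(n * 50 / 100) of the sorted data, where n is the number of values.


The dataset has n = 20 elements.
Index = floor(20 * 50 / 100) = floor(1000 / 100) = floor(10) = 10
Counting from index 0 in the sorted data, the element at index 10 is 48.
Final answer: 48


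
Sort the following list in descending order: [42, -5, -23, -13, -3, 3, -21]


Original list: [42, -5, -23, -13, -3, 3, -21]
Repeatedly take the largest remaining element:
  Remaining [42, -5, -23, -13, -3, 3, -21] -> largest is 42
  Remaining [-5, -23, -13, -3, 3, -21] -> largest is 3
  Remaining [-5, -23, -13, -3, -21] -> largest is -3
  Remaining [-5, -23, -13, -21] -> largest is -5
  Remaining [-23, -13, -21] -> largest is -13
  Remaining [-23, -21] -> largest is -21
  Remaining [-23] -> largest is -23
Collecting the picks in order gives the descending list.
Final answer: [42, 3, -3, -5, -13, -21, -23]


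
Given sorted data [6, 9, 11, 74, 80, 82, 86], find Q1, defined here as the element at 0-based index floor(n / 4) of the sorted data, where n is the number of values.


The list has n = 7 elements.
Q1 index = floor(7 / 4) = floor(1.75) = 1
Counting from index 0 in the sorted data, the element at index 1 is 9.
Final answer: 9


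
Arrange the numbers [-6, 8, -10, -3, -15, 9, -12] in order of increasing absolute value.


Compute absolute values:
  |-6| = 6
  |8| = 8
  |-10| = 10
  |-3| = 3
  |-15| = 15
  |9| = 9
  |-12| = 12
Absolute values in increasing order: 3 < 6 < 8 < 9 < 10 < 12 < 15
Listing the original numbers in that order gives the answer.
Final answer: [-3, -6, 8, 9, -10, -12, -15]


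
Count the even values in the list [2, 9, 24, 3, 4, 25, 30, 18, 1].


Check each element:
  2 is even
  9 is odd
  24 is even
  3 is odd
  4 is even
  25 is odd
  30 is even
  18 is even
  1 is odd
Evens: [2, 24, 4, 30, 18]
Count of evens = 5
Final answer: 5


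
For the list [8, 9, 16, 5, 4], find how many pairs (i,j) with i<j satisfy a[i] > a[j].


For each element, count the later elements that are smaller than it:
  8 (index 0): smaller elements after it = [5, 4] -> 2
  9 (index 1): smaller elements after it = [5, 4] -> 2
  16 (index 2): smaller elements after it = [5, 4] -> 2
  5 (index 3): smaller elements after it = [4] -> 1
Total inversions = 2 + 2 + 2 + 1 = 7
Final answer: 7


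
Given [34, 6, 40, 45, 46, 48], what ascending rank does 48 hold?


Sort ascending: [6, 34, 40, 45, 46, 48]
Find 48 in the sorted list.
48 is at position 6 (1-indexed).
Final answer: 6


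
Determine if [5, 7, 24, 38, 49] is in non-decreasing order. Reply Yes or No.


Check consecutive pairs:
  5 <= 7? True
  7 <= 24? True
  24 <= 38? True
  38 <= 49? True
Every consecutive pair is in order, so the list is non-decreasing.
Final answer: Yes


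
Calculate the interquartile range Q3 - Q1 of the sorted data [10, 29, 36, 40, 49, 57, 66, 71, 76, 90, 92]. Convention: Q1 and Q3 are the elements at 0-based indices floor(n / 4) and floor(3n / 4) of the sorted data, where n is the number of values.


The data has n = 11 elements.
Q1 index = floor(11 / 4) = floor(2.75) = 2; Q3 index = floor(3 * 11 / 4) = floor(8.25) = 8
Q1 = element at index 2 = 36
Q3 = element at index 8 = 76
IQR = 76 - 36 = 40
Final answer: 40


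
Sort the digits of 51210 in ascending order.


The number 51210 has digits: 5, 1, 2, 1, 0
Sorted: 0, 1, 1, 2, 5
Joining the sorted digits gives the result.
Final answer: 01125


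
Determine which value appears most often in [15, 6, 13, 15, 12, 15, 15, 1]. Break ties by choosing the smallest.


Count the frequency of each value:
  1 appears 1 time(s)
  6 appears 1 time(s)
  12 appears 1 time(s)
  13 appears 1 time(s)
  15 appears 4 time(s)
Maximum frequency is 4.
Only 15 reaches that frequency, so it is the mode.
Final answer: 15


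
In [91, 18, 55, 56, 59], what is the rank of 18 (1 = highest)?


Sort descending: [91, 59, 56, 55, 18]
Find 18 in the sorted list.
18 is at position 5.
Final answer: 5


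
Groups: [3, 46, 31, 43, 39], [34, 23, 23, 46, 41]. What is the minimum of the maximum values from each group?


Find max of each group:
  Group 1: [3, 46, 31, 43, 39] -> max = 46
  Group 2: [34, 23, 23, 46, 41] -> max = 46
Maxes: [46, 46]
Minimum of maxes = 46
Final answer: 46


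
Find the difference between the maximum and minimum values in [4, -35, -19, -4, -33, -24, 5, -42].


Maximum value: 5
Minimum value: -42
Range = 5 - (-42) = 47
Final answer: 47


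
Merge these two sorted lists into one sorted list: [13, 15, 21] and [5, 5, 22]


List A: [13, 15, 21]
List B: [5, 5, 22]
Repeatedly compare the front elements and take the smaller:
  13 vs 5 -> take 5
  13 vs 5 -> take 5
  13 vs 22 -> take 13
  15 vs 22 -> take 15
  21 vs 22 -> take 21
  A is exhausted; append the rest of B: [22]
Final answer: [5, 5, 13, 15, 21, 22]


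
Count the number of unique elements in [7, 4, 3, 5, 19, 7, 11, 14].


List all unique values:
Distinct values: [3, 4, 5, 7, 11, 14, 19]
Count = 7
Final answer: 7


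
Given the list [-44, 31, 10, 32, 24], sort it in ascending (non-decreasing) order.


Original list: [-44, 31, 10, 32, 24]
Repeatedly take the smallest remaining element:
  Remaining [-44, 31, 10, 32, 24] -> smallest is -44
  Remaining [31, 10, 32, 24] -> smallest is 10
  Remaining [31, 32, 24] -> smallest is 24
  Remaining [31, 32] -> smallest is 31
  Remaining [32] -> smallest is 32
Collecting the picks in order gives the sorted list.
Final answer: [-44, 10, 24, 31, 32]


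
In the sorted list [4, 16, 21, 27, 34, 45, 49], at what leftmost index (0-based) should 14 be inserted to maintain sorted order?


List is sorted: [4, 16, 21, 27, 34, 45, 49]
We need the leftmost position where 14 can be inserted, i.e. the first index whose element is >= 14 (or the end of the list if none is).
Binary search with low=0, high=7 (0-based indices):
  low=0, high=7, mid=3: a[3]=27 >= 14, so high = 3
  low=0, high=3, mid=1: a[1]=16 >= 14, so high = 1
  low=0, high=1, mid=0: a[0]=4 < 14, so low = 1
Now low = high = 1, so the insertion index is 1.
Final answer: 1


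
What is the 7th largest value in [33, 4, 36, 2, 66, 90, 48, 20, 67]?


Sort descending: [90, 67, 66, 48, 36, 33, 20, 4, 2]
The 7th element (1-indexed) is at index 6.
Value = 20
Final answer: 20


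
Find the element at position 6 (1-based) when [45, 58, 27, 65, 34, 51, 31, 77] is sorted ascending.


Sort ascending: [27, 31, 34, 45, 51, 58, 65, 77]
The 6th element (1-indexed) is at index 5.
Value = 58
Final answer: 58


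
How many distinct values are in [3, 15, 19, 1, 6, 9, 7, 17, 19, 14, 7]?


List all unique values:
Distinct values: [1, 3, 6, 7, 9, 14, 15, 17, 19]
Count = 9
Final answer: 9


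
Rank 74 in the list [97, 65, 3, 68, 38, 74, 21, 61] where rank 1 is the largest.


Sort descending: [97, 74, 68, 65, 61, 38, 21, 3]
Find 74 in the sorted list.
74 is at position 2.
Final answer: 2


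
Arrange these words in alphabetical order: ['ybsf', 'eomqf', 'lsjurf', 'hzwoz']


Compare strings character by character (the first differing letter decides):
  'eomqf' < 'hzwoz' since 'e' < 'h' at position 1
  'hzwoz' < 'lsjurf' since 'h' < 'l' at position 1
  'lsjurf' < 'ybsf' since 'l' < 'y' at position 1
Chaining these comparisons gives the alphabetical order.
Final answer: ['eomqf', 'hzwoz', 'lsjurf', 'ybsf']


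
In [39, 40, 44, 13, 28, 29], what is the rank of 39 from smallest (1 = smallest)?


Sort ascending: [13, 28, 29, 39, 40, 44]
Find 39 in the sorted list.
39 is at position 4 (1-indexed).
Final answer: 4


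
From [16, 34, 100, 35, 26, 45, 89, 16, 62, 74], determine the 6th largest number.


Sort descending: [100, 89, 74, 62, 45, 35, 34, 26, 16, 16]
The 6th element (1-indexed) is at index 5.
Value = 35
Final answer: 35


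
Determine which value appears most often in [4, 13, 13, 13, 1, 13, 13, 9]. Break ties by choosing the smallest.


Count the frequency of each value:
  1 appears 1 time(s)
  4 appears 1 time(s)
  9 appears 1 time(s)
  13 appears 5 time(s)
Maximum frequency is 5.
Only 13 reaches that frequency, so it is the mode.
Final answer: 13


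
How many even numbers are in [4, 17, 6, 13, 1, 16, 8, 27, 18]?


Check each element:
  4 is even
  17 is odd
  6 is even
  13 is odd
  1 is odd
  16 is even
  8 is even
  27 is odd
  18 is even
Evens: [4, 6, 16, 8, 18]
Count of evens = 5
Final answer: 5


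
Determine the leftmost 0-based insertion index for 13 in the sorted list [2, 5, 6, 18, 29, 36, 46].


List is sorted: [2, 5, 6, 18, 29, 36, 46]
We need the leftmost position where 13 can be inserted, i.e. the first index whose element is >= 13 (or the end of the list if none is).
Binary search with low=0, high=7 (0-based indices):
  low=0, high=7, mid=3: a[3]=18 >= 13, so high = 3
  low=0, high=3, mid=1: a[1]=5 < 13, so low = 2
  low=2, high=3, mid=2: a[2]=6 < 13, so low = 3
Now low = high = 3, so the insertion index is 3.
Final answer: 3


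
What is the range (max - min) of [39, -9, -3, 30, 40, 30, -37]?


Maximum value: 40
Minimum value: -37
Range = 40 - (-37) = 77
Final answer: 77


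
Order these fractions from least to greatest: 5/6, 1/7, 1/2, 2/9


Convert to decimal for comparison:
  5/6 = 0.8333
  1/7 = 0.1429
  1/2 = 0.5
  2/9 = 0.2222
Decimals in increasing order: 0.1429 < 0.2222 < 0.5 < 0.8333
Writing each back as its fraction gives the sorted order.
Final answer: 1/7, 2/9, 1/2, 5/6


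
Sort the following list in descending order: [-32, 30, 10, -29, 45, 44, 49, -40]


Original list: [-32, 30, 10, -29, 45, 44, 49, -40]
Repeatedly take the largest remaining element:
  Remaining [-32, 30, 10, -29, 45, 44, 49, -40] -> largest is 49
  Remaining [-32, 30, 10, -29, 45, 44, -40] -> largest is 45
  Remaining [-32, 30, 10, -29, 44, -40] -> largest is 44
  Remaining [-32, 30, 10, -29, -40] -> largest is 30
  Remaining [-32, 10, -29, -40] -> largest is 10
  Remaining [-32, -29, -40] -> largest is -29
  Remaining [-32, -40] -> largest is -32
  Remaining [-40] -> largest is -40
Collecting the picks in order gives the descending list.
Final answer: [49, 45, 44, 30, 10, -29, -32, -40]


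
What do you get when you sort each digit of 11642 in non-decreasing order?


The number 11642 has digits: 1, 1, 6, 4, 2
Sorted: 1, 1, 2, 4, 6
Joining the sorted digits gives the result.
Final answer: 11246


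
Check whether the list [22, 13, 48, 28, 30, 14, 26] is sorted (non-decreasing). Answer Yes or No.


Check consecutive pairs:
  22 <= 13? False
  13 <= 48? True
  48 <= 28? False
  28 <= 30? True
  30 <= 14? False
  14 <= 26? True
3 consecutive pair(s) are out of order, so the list is not sorted.
Final answer: No


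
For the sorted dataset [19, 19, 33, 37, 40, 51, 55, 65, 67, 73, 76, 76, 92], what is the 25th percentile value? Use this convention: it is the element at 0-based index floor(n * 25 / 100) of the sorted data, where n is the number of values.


The dataset has n = 13 elements.
Index = floor(13 * 25 / 100) = floor(325 / 100) = floor(3.25) = 3
Counting from index 0 in the sorted data, the element at index 3 is 37.
Final answer: 37


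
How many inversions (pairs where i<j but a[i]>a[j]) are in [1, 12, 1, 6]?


For each element, count the later elements that are smaller than it:
  1 (index 0): smaller elements after it = [] -> 0
  12 (index 1): smaller elements after it = [1, 6] -> 2
  1 (index 2): smaller elements after it = [] -> 0
Total inversions = 0 + 2 + 0 = 2
Final answer: 2


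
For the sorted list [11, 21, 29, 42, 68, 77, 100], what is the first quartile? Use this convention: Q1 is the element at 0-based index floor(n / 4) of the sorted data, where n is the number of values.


The list has n = 7 elements.
Q1 index = floor(7 / 4) = floor(1.75) = 1
Counting from index 0 in the sorted data, the element at index 1 is 21.
Final answer: 21


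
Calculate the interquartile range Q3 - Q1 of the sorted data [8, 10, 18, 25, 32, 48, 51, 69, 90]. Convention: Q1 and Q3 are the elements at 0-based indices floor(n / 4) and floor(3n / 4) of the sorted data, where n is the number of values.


The data has n = 9 elements.
Q1 index = floor(9 / 4) = floor(2.25) = 2; Q3 index = floor(3 * 9 / 4) = floor(6.75) = 6
Q1 = element at index 2 = 18
Q3 = element at index 6 = 51
IQR = 51 - 18 = 33
Final answer: 33


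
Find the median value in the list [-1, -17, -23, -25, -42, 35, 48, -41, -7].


First, sort the list: [-42, -41, -25, -23, -17, -7, -1, 35, 48]
The list has 9 elements (odd count).
The middle index is 4 (0-based), and the element there is -17.
Final answer: -17


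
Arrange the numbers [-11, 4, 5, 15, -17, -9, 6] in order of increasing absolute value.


Compute absolute values:
  |-11| = 11
  |4| = 4
  |5| = 5
  |15| = 15
  |-17| = 17
  |-9| = 9
  |6| = 6
Absolute values in increasing order: 4 < 5 < 6 < 9 < 11 < 15 < 17
Listing the original numbers in that order gives the answer.
Final answer: [4, 5, 6, -9, -11, 15, -17]


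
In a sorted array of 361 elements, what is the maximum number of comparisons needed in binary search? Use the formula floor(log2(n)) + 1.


Binary search halves the search space each step.
Maximum comparisons = floor(log2(361)) + 1
log2(361) = 8.4959
floor(log2(361)) = 8, so 8 + 1 = 9
Final answer: 9


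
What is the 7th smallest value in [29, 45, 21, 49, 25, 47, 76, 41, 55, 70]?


Sort ascending: [21, 25, 29, 41, 45, 47, 49, 55, 70, 76]
The 7th element (1-indexed) is at index 6.
Value = 49
Final answer: 49


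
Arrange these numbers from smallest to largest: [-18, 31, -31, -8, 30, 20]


Original list: [-18, 31, -31, -8, 30, 20]
Repeatedly take the smallest remaining element:
  Remaining [-18, 31, -31, -8, 30, 20] -> smallest is -31
  Remaining [-18, 31, -8, 30, 20] -> smallest is -18
  Remaining [31, -8, 30, 20] -> smallest is -8
  Remaining [31, 30, 20] -> smallest is 20
  Remaining [31, 30] -> smallest is 30
  Remaining [31] -> smallest is 31
Collecting the picks in order gives the sorted list.
Final answer: [-31, -18, -8, 20, 30, 31]


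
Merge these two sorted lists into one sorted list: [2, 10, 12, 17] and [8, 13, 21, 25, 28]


List A: [2, 10, 12, 17]
List B: [8, 13, 21, 25, 28]
Repeatedly compare the front elements and take the smaller:
  2 vs 8 -> take 2
  10 vs 8 -> take 8
  10 vs 13 -> take 10
  12 vs 13 -> take 12
  17 vs 13 -> take 13
  17 vs 21 -> take 17
  A is exhausted; append the rest of B: [21, 25, 28]
Final answer: [2, 8, 10, 12, 13, 17, 21, 25, 28]


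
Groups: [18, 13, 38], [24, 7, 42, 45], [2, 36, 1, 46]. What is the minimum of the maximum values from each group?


Find max of each group:
  Group 1: [18, 13, 38] -> max = 38
  Group 2: [24, 7, 42, 45] -> max = 45
  Group 3: [2, 36, 1, 46] -> max = 46
Maxes: [38, 45, 46]
Minimum of maxes = 38
Final answer: 38


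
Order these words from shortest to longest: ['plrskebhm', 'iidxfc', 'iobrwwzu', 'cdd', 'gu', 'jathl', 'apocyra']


Compute lengths:
  'plrskebhm' has length 9
  'iidxfc' has length 6
  'iobrwwzu' has length 8
  'cdd' has length 3
  'gu' has length 2
  'jathl' has length 5
  'apocyra' has length 7
Lengths in increasing order: 2 < 3 < 5 < 6 < 7 < 8 < 9
Listing the words in that order gives the answer.
Final answer: ['gu', 'cdd', 'jathl', 'iidxfc', 'apocyra', 'iobrwwzu', 'plrskebhm']


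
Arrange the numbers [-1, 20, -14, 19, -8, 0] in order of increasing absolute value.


Compute absolute values:
  |-1| = 1
  |20| = 20
  |-14| = 14
  |19| = 19
  |-8| = 8
  |0| = 0
Absolute values in increasing order: 0 < 1 < 8 < 14 < 19 < 20
Listing the original numbers in that order gives the answer.
Final answer: [0, -1, -8, -14, 19, 20]


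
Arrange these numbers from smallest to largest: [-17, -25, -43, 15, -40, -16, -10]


Original list: [-17, -25, -43, 15, -40, -16, -10]
Repeatedly take the smallest remaining element:
  Remaining [-17, -25, -43, 15, -40, -16, -10] -> smallest is -43
  Remaining [-17, -25, 15, -40, -16, -10] -> smallest is -40
  Remaining [-17, -25, 15, -16, -10] -> smallest is -25
  Remaining [-17, 15, -16, -10] -> smallest is -17
  Remaining [15, -16, -10] -> smallest is -16
  Remaining [15, -10] -> smallest is -10
  Remaining [15] -> smallest is 15
Collecting the picks in order gives the sorted list.
Final answer: [-43, -40, -25, -17, -16, -10, 15]


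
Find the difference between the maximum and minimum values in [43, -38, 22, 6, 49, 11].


Maximum value: 49
Minimum value: -38
Range = 49 - (-38) = 87
Final answer: 87


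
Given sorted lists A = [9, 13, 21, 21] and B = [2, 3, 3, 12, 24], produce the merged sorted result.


List A: [9, 13, 21, 21]
List B: [2, 3, 3, 12, 24]
Repeatedly compare the front elements and take the smaller:
  9 vs 2 -> take 2
  9 vs 3 -> take 3
  9 vs 3 -> take 3
  9 vs 12 -> take 9
  13 vs 12 -> take 12
  13 vs 24 -> take 13
  21 vs 24 -> take 21
  21 vs 24 -> take 21
  A is exhausted; append the rest of B: [24]
Final answer: [2, 3, 3, 9, 12, 13, 21, 21, 24]


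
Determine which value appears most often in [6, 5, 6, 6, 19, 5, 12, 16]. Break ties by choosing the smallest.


Count the frequency of each value:
  5 appears 2 time(s)
  6 appears 3 time(s)
  12 appears 1 time(s)
  16 appears 1 time(s)
  19 appears 1 time(s)
Maximum frequency is 3.
Only 6 reaches that frequency, so it is the mode.
Final answer: 6


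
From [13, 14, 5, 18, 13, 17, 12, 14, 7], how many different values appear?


List all unique values:
Distinct values: [5, 7, 12, 13, 14, 17, 18]
Count = 7
Final answer: 7


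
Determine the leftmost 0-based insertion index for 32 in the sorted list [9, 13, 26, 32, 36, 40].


List is sorted: [9, 13, 26, 32, 36, 40]
We need the leftmost position where 32 can be inserted, i.e. the first index whose element is >= 32 (or the end of the list if none is).
Binary search with low=0, high=6 (0-based indices):
  low=0, high=6, mid=3: a[3]=32 >= 32, so high = 3
  low=0, high=3, mid=1: a[1]=13 < 32, so low = 2
  low=2, high=3, mid=2: a[2]=26 < 32, so low = 3
Now low = high = 3, so the insertion index is 3.
Final answer: 3


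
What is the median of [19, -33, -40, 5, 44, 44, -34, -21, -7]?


First, sort the list: [-40, -34, -33, -21, -7, 5, 19, 44, 44]
The list has 9 elements (odd count).
The middle index is 4 (0-based), and the element there is -7.
Final answer: -7


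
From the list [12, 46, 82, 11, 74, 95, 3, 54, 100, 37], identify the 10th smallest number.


Sort ascending: [3, 11, 12, 37, 46, 54, 74, 82, 95, 100]
The 10th element (1-indexed) is at index 9.
Value = 100
Final answer: 100


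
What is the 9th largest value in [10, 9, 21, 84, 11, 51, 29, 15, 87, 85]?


Sort descending: [87, 85, 84, 51, 29, 21, 15, 11, 10, 9]
The 9th element (1-indexed) is at index 8.
Value = 10
Final answer: 10


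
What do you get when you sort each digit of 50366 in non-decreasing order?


The number 50366 has digits: 5, 0, 3, 6, 6
Sorted: 0, 3, 5, 6, 6
Joining the sorted digits gives the result.
Final answer: 03566


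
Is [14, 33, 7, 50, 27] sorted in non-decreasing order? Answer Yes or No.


Check consecutive pairs:
  14 <= 33? True
  33 <= 7? False
  7 <= 50? True
  50 <= 27? False
2 consecutive pair(s) are out of order, so the list is not sorted.
Final answer: No


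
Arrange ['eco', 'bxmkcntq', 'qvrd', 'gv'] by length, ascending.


Compute lengths:
  'eco' has length 3
  'bxmkcntq' has length 8
  'qvrd' has length 4
  'gv' has length 2
Lengths in increasing order: 2 < 3 < 4 < 8
Listing the words in that order gives the answer.
Final answer: ['gv', 'eco', 'qvrd', 'bxmkcntq']


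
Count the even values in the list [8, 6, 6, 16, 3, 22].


Check each element:
  8 is even
  6 is even
  6 is even
  16 is even
  3 is odd
  22 is even
Evens: [8, 6, 6, 16, 22]
Count of evens = 5
Final answer: 5


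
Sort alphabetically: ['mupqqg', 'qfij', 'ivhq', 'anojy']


Compare strings character by character (the first differing letter decides):
  'anojy' < 'ivhq' since 'a' < 'i' at position 1
  'ivhq' < 'mupqqg' since 'i' < 'm' at position 1
  'mupqqg' < 'qfij' since 'm' < 'q' at position 1
Chaining these comparisons gives the alphabetical order.
Final answer: ['anojy', 'ivhq', 'mupqqg', 'qfij']


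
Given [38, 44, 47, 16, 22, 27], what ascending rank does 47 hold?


Sort ascending: [16, 22, 27, 38, 44, 47]
Find 47 in the sorted list.
47 is at position 6 (1-indexed).
Final answer: 6


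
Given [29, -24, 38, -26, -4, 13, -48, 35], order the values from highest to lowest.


Original list: [29, -24, 38, -26, -4, 13, -48, 35]
Repeatedly take the largest remaining element:
  Remaining [29, -24, 38, -26, -4, 13, -48, 35] -> largest is 38
  Remaining [29, -24, -26, -4, 13, -48, 35] -> largest is 35
  Remaining [29, -24, -26, -4, 13, -48] -> largest is 29
  Remaining [-24, -26, -4, 13, -48] -> largest is 13
  Remaining [-24, -26, -4, -48] -> largest is -4
  Remaining [-24, -26, -48] -> largest is -24
  Remaining [-26, -48] -> largest is -26
  Remaining [-48] -> largest is -48
Collecting the picks in order gives the descending list.
Final answer: [38, 35, 29, 13, -4, -24, -26, -48]


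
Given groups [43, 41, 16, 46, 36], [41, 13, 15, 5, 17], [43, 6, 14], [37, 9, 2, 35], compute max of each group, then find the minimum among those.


Find max of each group:
  Group 1: [43, 41, 16, 46, 36] -> max = 46
  Group 2: [41, 13, 15, 5, 17] -> max = 41
  Group 3: [43, 6, 14] -> max = 43
  Group 4: [37, 9, 2, 35] -> max = 37
Maxes: [46, 41, 43, 37]
Minimum of maxes = 37
Final answer: 37


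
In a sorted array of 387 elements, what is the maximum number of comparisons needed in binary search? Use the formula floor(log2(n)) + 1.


Binary search halves the search space each step.
Maximum comparisons = floor(log2(387)) + 1
log2(387) = 8.5962
floor(log2(387)) = 8, so 8 + 1 = 9
Final answer: 9


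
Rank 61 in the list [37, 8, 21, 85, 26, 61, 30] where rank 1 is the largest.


Sort descending: [85, 61, 37, 30, 26, 21, 8]
Find 61 in the sorted list.
61 is at position 2.
Final answer: 2


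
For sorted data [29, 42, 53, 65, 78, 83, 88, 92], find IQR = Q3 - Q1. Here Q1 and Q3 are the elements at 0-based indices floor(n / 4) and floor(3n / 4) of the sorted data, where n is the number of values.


The data has n = 8 elements.
Q1 index = floor(8 / 4) = floor(2) = 2; Q3 index = floor(3 * 8 / 4) = floor(6) = 6
Q1 = element at index 2 = 53
Q3 = element at index 6 = 88
IQR = 88 - 53 = 35
Final answer: 35


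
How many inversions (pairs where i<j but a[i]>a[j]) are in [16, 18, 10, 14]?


For each element, count the later elements that are smaller than it:
  16 (index 0): smaller elements after it = [10, 14] -> 2
  18 (index 1): smaller elements after it = [10, 14] -> 2
  10 (index 2): smaller elements after it = [] -> 0
Total inversions = 2 + 2 + 0 = 4
Final answer: 4


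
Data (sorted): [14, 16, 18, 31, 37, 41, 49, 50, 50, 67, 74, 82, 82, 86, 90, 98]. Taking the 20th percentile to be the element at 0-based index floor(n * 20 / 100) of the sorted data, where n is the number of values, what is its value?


The dataset has n = 16 elements.
Index = floor(16 * 20 / 100) = floor(320 / 100) = floor(3.2) = 3
Counting from index 0 in the sorted data, the element at index 3 is 31.
Final answer: 31


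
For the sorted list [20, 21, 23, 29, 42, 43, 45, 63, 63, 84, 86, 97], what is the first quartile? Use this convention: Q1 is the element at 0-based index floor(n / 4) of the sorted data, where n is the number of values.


The list has n = 12 elements.
Q1 index = floor(12 / 4) = floor(3) = 3
Counting from index 0 in the sorted data, the element at index 3 is 29.
Final answer: 29


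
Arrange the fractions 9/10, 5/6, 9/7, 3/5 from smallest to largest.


Convert to decimal for comparison:
  9/10 = 0.9
  5/6 = 0.8333
  9/7 = 1.2857
  3/5 = 0.6
Decimals in increasing order: 0.6 < 0.8333 < 0.9 < 1.2857
Writing each back as its fraction gives the sorted order.
Final answer: 3/5, 5/6, 9/10, 9/7


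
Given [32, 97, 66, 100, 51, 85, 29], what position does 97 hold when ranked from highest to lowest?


Sort descending: [100, 97, 85, 66, 51, 32, 29]
Find 97 in the sorted list.
97 is at position 2.
Final answer: 2


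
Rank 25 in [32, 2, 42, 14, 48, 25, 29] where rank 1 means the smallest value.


Sort ascending: [2, 14, 25, 29, 32, 42, 48]
Find 25 in the sorted list.
25 is at position 3 (1-indexed).
Final answer: 3


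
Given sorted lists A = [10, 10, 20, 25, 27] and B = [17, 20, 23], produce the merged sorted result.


List A: [10, 10, 20, 25, 27]
List B: [17, 20, 23]
Repeatedly compare the front elements and take the smaller:
  10 vs 17 -> take 10
  10 vs 17 -> take 10
  20 vs 17 -> take 17
  20 vs 20 -> take 20
  25 vs 20 -> take 20
  25 vs 23 -> take 23
  B is exhausted; append the rest of A: [25, 27]
Final answer: [10, 10, 17, 20, 20, 23, 25, 27]


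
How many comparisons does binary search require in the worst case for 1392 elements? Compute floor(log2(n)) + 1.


Binary search halves the search space each step.
Maximum comparisons = floor(log2(1392)) + 1
log2(1392) = 10.4429
floor(log2(1392)) = 10, so 10 + 1 = 11
Final answer: 11


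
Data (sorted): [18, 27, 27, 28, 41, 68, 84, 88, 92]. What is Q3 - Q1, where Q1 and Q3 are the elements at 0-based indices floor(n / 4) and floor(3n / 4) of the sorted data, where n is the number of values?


The data has n = 9 elements.
Q1 index = floor(9 / 4) = floor(2.25) = 2; Q3 index = floor(3 * 9 / 4) = floor(6.75) = 6
Q1 = element at index 2 = 27
Q3 = element at index 6 = 84
IQR = 84 - 27 = 57
Final answer: 57


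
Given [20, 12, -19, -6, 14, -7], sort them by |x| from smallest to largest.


Compute absolute values:
  |20| = 20
  |12| = 12
  |-19| = 19
  |-6| = 6
  |14| = 14
  |-7| = 7
Absolute values in increasing order: 6 < 7 < 12 < 14 < 19 < 20
Listing the original numbers in that order gives the answer.
Final answer: [-6, -7, 12, 14, -19, 20]


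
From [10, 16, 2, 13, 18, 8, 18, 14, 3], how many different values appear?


List all unique values:
Distinct values: [2, 3, 8, 10, 13, 14, 16, 18]
Count = 8
Final answer: 8


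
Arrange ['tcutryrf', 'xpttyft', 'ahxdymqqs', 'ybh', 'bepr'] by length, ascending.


Compute lengths:
  'tcutryrf' has length 8
  'xpttyft' has length 7
  'ahxdymqqs' has length 9
  'ybh' has length 3
  'bepr' has length 4
Lengths in increasing order: 3 < 4 < 7 < 8 < 9
Listing the words in that order gives the answer.
Final answer: ['ybh', 'bepr', 'xpttyft', 'tcutryrf', 'ahxdymqqs']


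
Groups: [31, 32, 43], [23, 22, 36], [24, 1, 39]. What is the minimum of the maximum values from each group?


Find max of each group:
  Group 1: [31, 32, 43] -> max = 43
  Group 2: [23, 22, 36] -> max = 36
  Group 3: [24, 1, 39] -> max = 39
Maxes: [43, 36, 39]
Minimum of maxes = 36
Final answer: 36


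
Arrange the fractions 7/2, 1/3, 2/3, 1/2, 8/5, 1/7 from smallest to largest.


Convert to decimal for comparison:
  7/2 = 3.5
  1/3 = 0.3333
  2/3 = 0.6667
  1/2 = 0.5
  8/5 = 1.6
  1/7 = 0.1429
Decimals in increasing order: 0.1429 < 0.3333 < 0.5 < 0.6667 < 1.6 < 3.5
Writing each back as its fraction gives the sorted order.
Final answer: 1/7, 1/3, 1/2, 2/3, 8/5, 7/2


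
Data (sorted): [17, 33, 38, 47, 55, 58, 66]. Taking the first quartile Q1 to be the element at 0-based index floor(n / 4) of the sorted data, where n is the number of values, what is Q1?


The list has n = 7 elements.
Q1 index = floor(7 / 4) = floor(1.75) = 1
Counting from index 0 in the sorted data, the element at index 1 is 33.
Final answer: 33


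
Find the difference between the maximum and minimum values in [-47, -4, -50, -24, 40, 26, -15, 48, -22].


Maximum value: 48
Minimum value: -50
Range = 48 - (-50) = 98
Final answer: 98


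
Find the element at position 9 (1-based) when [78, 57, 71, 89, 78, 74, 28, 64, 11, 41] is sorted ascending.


Sort ascending: [11, 28, 41, 57, 64, 71, 74, 78, 78, 89]
The 9th element (1-indexed) is at index 8.
Value = 78
Final answer: 78


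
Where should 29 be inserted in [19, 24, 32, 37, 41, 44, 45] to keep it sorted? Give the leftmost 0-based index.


List is sorted: [19, 24, 32, 37, 41, 44, 45]
We need the leftmost position where 29 can be inserted, i.e. the first index whose element is >= 29 (or the end of the list if none is).
Binary search with low=0, high=7 (0-based indices):
  low=0, high=7, mid=3: a[3]=37 >= 29, so high = 3
  low=0, high=3, mid=1: a[1]=24 < 29, so low = 2
  low=2, high=3, mid=2: a[2]=32 >= 29, so high = 2
Now low = high = 2, so the insertion index is 2.
Final answer: 2


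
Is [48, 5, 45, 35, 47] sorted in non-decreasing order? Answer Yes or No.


Check consecutive pairs:
  48 <= 5? False
  5 <= 45? True
  45 <= 35? False
  35 <= 47? True
2 consecutive pair(s) are out of order, so the list is not sorted.
Final answer: No


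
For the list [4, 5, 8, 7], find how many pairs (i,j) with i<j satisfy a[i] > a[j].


For each element, count the later elements that are smaller than it:
  4 (index 0): smaller elements after it = [] -> 0
  5 (index 1): smaller elements after it = [] -> 0
  8 (index 2): smaller elements after it = [7] -> 1
Total inversions = 0 + 0 + 1 = 1
Final answer: 1


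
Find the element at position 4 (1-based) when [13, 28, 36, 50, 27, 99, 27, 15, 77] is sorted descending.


Sort descending: [99, 77, 50, 36, 28, 27, 27, 15, 13]
The 4th element (1-indexed) is at index 3.
Value = 36
Final answer: 36


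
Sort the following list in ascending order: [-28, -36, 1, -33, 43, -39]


Original list: [-28, -36, 1, -33, 43, -39]
Repeatedly take the smallest remaining element:
  Remaining [-28, -36, 1, -33, 43, -39] -> smallest is -39
  Remaining [-28, -36, 1, -33, 43] -> smallest is -36
  Remaining [-28, 1, -33, 43] -> smallest is -33
  Remaining [-28, 1, 43] -> smallest is -28
  Remaining [1, 43] -> smallest is 1
  Remaining [43] -> smallest is 43
Collecting the picks in order gives the sorted list.
Final answer: [-39, -36, -33, -28, 1, 43]


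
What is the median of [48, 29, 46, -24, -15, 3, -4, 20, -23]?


First, sort the list: [-24, -23, -15, -4, 3, 20, 29, 46, 48]
The list has 9 elements (odd count).
The middle index is 4 (0-based), and the element there is 3.
Final answer: 3


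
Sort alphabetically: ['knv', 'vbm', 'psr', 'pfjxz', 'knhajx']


Compare strings character by character (the first differing letter decides):
  'knhajx' < 'knv' since 'h' < 'v' at position 3
  'knv' < 'pfjxz' since 'k' < 'p' at position 1
  'pfjxz' < 'psr' since 'f' < 's' at position 2
  'psr' < 'vbm' since 'p' < 'v' at position 1
Chaining these comparisons gives the alphabetical order.
Final answer: ['knhajx', 'knv', 'pfjxz', 'psr', 'vbm']


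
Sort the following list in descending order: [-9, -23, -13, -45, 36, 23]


Original list: [-9, -23, -13, -45, 36, 23]
Repeatedly take the largest remaining element:
  Remaining [-9, -23, -13, -45, 36, 23] -> largest is 36
  Remaining [-9, -23, -13, -45, 23] -> largest is 23
  Remaining [-9, -23, -13, -45] -> largest is -9
  Remaining [-23, -13, -45] -> largest is -13
  Remaining [-23, -45] -> largest is -23
  Remaining [-45] -> largest is -45
Collecting the picks in order gives the descending list.
Final answer: [36, 23, -9, -13, -23, -45]


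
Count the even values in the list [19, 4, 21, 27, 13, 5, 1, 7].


Check each element:
  19 is odd
  4 is even
  21 is odd
  27 is odd
  13 is odd
  5 is odd
  1 is odd
  7 is odd
Evens: [4]
Count of evens = 1
Final answer: 1


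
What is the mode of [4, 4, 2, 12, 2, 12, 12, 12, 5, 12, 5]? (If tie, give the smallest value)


Count the frequency of each value:
  2 appears 2 time(s)
  4 appears 2 time(s)
  5 appears 2 time(s)
  12 appears 5 time(s)
Maximum frequency is 5.
Only 12 reaches that frequency, so it is the mode.
Final answer: 12


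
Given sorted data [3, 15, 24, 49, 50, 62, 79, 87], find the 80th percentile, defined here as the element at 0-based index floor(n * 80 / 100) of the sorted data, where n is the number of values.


The dataset has n = 8 elements.
Index = floor(8 * 80 / 100) = floor(640 / 100) = floor(6.4) = 6
Counting from index 0 in the sorted data, the element at index 6 is 79.
Final answer: 79


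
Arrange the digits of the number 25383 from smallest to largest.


The number 25383 has digits: 2, 5, 3, 8, 3
Sorted: 2, 3, 3, 5, 8
Joining the sorted digits gives the result.
Final answer: 23358


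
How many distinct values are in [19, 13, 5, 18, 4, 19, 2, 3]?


List all unique values:
Distinct values: [2, 3, 4, 5, 13, 18, 19]
Count = 7
Final answer: 7


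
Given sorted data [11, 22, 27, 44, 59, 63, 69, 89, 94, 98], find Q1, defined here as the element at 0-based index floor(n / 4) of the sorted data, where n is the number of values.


The list has n = 10 elements.
Q1 index = floor(10 / 4) = floor(2.5) = 2
Counting from index 0 in the sorted data, the element at index 2 is 27.
Final answer: 27


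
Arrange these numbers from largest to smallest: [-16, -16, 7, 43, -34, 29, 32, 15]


Original list: [-16, -16, 7, 43, -34, 29, 32, 15]
Repeatedly take the largest remaining element:
  Remaining [-16, -16, 7, 43, -34, 29, 32, 15] -> largest is 43
  Remaining [-16, -16, 7, -34, 29, 32, 15] -> largest is 32
  Remaining [-16, -16, 7, -34, 29, 15] -> largest is 29
  Remaining [-16, -16, 7, -34, 15] -> largest is 15
  Remaining [-16, -16, 7, -34] -> largest is 7
  Remaining [-16, -16, -34] -> largest is -16
  Remaining [-16, -34] -> largest is -16
  Remaining [-34] -> largest is -34
Collecting the picks in order gives the descending list.
Final answer: [43, 32, 29, 15, 7, -16, -16, -34]


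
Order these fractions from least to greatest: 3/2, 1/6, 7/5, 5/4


Convert to decimal for comparison:
  3/2 = 1.5
  1/6 = 0.1667
  7/5 = 1.4
  5/4 = 1.25
Decimals in increasing order: 0.1667 < 1.25 < 1.4 < 1.5
Writing each back as its fraction gives the sorted order.
Final answer: 1/6, 5/4, 7/5, 3/2


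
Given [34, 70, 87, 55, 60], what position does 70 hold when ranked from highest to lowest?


Sort descending: [87, 70, 60, 55, 34]
Find 70 in the sorted list.
70 is at position 2.
Final answer: 2


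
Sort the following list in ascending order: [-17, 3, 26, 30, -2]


Original list: [-17, 3, 26, 30, -2]
Repeatedly take the smallest remaining element:
  Remaining [-17, 3, 26, 30, -2] -> smallest is -17
  Remaining [3, 26, 30, -2] -> smallest is -2
  Remaining [3, 26, 30] -> smallest is 3
  Remaining [26, 30] -> smallest is 26
  Remaining [30] -> smallest is 30
Collecting the picks in order gives the sorted list.
Final answer: [-17, -2, 3, 26, 30]


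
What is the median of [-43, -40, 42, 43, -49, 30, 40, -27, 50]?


First, sort the list: [-49, -43, -40, -27, 30, 40, 42, 43, 50]
The list has 9 elements (odd count).
The middle index is 4 (0-based), and the element there is 30.
Final answer: 30


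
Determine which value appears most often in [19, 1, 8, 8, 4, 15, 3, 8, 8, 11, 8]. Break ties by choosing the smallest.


Count the frequency of each value:
  1 appears 1 time(s)
  3 appears 1 time(s)
  4 appears 1 time(s)
  8 appears 5 time(s)
  11 appears 1 time(s)
  15 appears 1 time(s)
  19 appears 1 time(s)
Maximum frequency is 5.
Only 8 reaches that frequency, so it is the mode.
Final answer: 8


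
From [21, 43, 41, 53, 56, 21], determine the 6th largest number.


Sort descending: [56, 53, 43, 41, 21, 21]
The 6th element (1-indexed) is at index 5.
Value = 21
Final answer: 21


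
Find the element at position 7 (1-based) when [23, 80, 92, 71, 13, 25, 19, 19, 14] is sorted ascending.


Sort ascending: [13, 14, 19, 19, 23, 25, 71, 80, 92]
The 7th element (1-indexed) is at index 6.
Value = 71
Final answer: 71


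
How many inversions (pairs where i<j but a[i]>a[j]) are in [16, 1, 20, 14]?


For each element, count the later elements that are smaller than it:
  16 (index 0): smaller elements after it = [1, 14] -> 2
  1 (index 1): smaller elements after it = [] -> 0
  20 (index 2): smaller elements after it = [14] -> 1
Total inversions = 2 + 0 + 1 = 3
Final answer: 3


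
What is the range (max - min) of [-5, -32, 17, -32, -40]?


Maximum value: 17
Minimum value: -40
Range = 17 - (-40) = 57
Final answer: 57


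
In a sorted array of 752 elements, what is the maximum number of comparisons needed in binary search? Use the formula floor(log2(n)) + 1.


Binary search halves the search space each step.
Maximum comparisons = floor(log2(752)) + 1
log2(752) = 9.5546
floor(log2(752)) = 9, so 9 + 1 = 10
Final answer: 10


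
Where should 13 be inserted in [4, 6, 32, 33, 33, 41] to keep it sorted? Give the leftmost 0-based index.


List is sorted: [4, 6, 32, 33, 33, 41]
We need the leftmost position where 13 can be inserted, i.e. the first index whose element is >= 13 (or the end of the list if none is).
Binary search with low=0, high=6 (0-based indices):
  low=0, high=6, mid=3: a[3]=33 >= 13, so high = 3
  low=0, high=3, mid=1: a[1]=6 < 13, so low = 2
  low=2, high=3, mid=2: a[2]=32 >= 13, so high = 2
Now low = high = 2, so the insertion index is 2.
Final answer: 2


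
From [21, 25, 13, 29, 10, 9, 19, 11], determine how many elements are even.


Check each element:
  21 is odd
  25 is odd
  13 is odd
  29 is odd
  10 is even
  9 is odd
  19 is odd
  11 is odd
Evens: [10]
Count of evens = 1
Final answer: 1


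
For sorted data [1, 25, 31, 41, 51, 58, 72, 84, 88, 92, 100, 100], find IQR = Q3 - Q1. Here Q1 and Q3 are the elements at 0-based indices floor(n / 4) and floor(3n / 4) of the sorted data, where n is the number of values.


The data has n = 12 elements.
Q1 index = floor(12 / 4) = floor(3) = 3; Q3 index = floor(3 * 12 / 4) = floor(9) = 9
Q1 = element at index 3 = 41
Q3 = element at index 9 = 92
IQR = 92 - 41 = 51
Final answer: 51


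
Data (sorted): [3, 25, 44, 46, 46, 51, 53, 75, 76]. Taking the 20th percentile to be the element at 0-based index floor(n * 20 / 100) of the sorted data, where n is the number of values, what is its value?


The dataset has n = 9 elements.
Index = floor(9 * 20 / 100) = floor(180 / 100) = floor(1.8) = 1
Counting from index 0 in the sorted data, the element at index 1 is 25.
Final answer: 25
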